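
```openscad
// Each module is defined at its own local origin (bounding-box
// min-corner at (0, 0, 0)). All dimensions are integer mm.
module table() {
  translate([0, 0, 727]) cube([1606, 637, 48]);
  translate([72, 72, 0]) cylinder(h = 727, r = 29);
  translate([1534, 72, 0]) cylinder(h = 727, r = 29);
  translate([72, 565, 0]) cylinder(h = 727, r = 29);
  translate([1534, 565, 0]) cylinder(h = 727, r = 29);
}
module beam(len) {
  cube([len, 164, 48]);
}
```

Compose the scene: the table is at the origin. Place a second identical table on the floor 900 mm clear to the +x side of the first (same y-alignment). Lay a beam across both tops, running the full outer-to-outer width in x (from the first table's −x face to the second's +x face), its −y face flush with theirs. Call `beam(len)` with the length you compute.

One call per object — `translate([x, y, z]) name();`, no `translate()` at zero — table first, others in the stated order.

table();
translate([2506, 0, 0]) table();
translate([0, 0, 775]) beam(4112);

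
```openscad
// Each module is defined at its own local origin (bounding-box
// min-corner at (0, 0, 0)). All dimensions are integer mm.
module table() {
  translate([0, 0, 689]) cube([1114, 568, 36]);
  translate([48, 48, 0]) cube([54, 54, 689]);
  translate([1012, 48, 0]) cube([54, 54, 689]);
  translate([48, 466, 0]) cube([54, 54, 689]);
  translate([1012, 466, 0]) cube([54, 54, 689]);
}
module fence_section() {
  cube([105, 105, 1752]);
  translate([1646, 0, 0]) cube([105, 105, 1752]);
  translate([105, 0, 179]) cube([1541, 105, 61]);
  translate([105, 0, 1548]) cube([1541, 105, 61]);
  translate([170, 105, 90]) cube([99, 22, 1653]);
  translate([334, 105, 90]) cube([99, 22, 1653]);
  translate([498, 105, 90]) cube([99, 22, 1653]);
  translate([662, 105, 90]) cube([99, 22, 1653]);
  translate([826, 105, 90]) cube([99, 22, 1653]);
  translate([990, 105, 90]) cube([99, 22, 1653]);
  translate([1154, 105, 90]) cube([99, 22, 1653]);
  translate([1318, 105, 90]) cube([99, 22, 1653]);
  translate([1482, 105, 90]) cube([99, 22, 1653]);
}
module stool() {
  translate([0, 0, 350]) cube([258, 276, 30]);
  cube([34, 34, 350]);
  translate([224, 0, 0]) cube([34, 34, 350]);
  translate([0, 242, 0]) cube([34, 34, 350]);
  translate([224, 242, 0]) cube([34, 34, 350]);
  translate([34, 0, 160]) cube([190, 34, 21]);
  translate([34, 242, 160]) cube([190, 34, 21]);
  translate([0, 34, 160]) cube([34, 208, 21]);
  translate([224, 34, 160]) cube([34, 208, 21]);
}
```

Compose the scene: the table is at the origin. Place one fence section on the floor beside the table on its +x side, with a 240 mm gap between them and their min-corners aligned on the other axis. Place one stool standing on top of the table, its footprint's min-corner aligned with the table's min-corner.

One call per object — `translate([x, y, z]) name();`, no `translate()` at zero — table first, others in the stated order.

table();
translate([1354, 0, 0]) fence_section();
translate([0, 0, 725]) stool();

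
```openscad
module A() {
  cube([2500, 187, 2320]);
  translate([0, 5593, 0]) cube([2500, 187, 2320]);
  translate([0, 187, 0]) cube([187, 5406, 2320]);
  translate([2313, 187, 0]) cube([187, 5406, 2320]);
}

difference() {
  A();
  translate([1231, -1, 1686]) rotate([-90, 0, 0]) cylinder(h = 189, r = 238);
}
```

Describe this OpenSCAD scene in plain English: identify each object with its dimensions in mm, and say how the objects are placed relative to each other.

A is the wall frame of a small rectangular building: four walls, each 2320 mm tall and 187 mm thick, enclosing a footprint 2500 mm (x) by 5780 mm (y) outside-to-outside, with no floor or roof. The front and back walls (the −y and +y sides) span the full width; the two side walls fit between them.

The house frame has a circular hole of radius 238 mm through its front wall, centred at (x = 1231, z = 1686).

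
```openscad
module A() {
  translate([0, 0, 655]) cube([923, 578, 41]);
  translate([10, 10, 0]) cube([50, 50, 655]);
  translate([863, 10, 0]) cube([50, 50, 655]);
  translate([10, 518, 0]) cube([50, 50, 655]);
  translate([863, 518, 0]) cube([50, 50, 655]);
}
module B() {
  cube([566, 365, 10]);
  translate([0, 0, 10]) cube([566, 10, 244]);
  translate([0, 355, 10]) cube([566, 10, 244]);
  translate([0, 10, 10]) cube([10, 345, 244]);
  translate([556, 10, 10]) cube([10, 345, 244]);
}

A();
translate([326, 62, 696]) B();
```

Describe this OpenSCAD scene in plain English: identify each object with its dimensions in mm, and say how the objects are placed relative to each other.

A is a table: top 923 mm (x) × 578 mm (y), 41 mm thick, upper face at z = 696 mm, on four 50×50 mm square legs, each inset 10 mm from the nearest pair of top edges, running from z = 0 to the bottom of the top.

B is an open-topped rectangular box: outside dimensions 566×365×254 mm, with a uniform wall and base thickness of 10 mm. The base is a full 566×365 slab on the floor; four walls sit on top of the base. The front and back walls (the −y and +y sides) span the full width; the two side walls fit between them.

The open box is on top of the table.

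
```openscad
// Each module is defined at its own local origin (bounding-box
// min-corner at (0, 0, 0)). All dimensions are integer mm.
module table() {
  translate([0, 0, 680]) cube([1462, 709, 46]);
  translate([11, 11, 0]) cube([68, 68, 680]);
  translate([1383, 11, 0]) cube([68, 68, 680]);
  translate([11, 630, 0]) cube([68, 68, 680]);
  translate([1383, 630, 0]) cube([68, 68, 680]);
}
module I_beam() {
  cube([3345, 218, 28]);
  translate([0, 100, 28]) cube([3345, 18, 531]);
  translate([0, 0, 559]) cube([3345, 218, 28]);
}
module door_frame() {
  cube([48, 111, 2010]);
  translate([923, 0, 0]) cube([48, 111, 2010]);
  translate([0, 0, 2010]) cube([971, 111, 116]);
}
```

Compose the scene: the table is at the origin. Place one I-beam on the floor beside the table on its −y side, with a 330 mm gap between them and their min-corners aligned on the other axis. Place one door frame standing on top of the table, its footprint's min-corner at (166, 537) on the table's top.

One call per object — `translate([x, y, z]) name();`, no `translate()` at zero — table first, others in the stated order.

table();
translate([0, -548, 0]) I_beam();
translate([166, 537, 726]) door_frame();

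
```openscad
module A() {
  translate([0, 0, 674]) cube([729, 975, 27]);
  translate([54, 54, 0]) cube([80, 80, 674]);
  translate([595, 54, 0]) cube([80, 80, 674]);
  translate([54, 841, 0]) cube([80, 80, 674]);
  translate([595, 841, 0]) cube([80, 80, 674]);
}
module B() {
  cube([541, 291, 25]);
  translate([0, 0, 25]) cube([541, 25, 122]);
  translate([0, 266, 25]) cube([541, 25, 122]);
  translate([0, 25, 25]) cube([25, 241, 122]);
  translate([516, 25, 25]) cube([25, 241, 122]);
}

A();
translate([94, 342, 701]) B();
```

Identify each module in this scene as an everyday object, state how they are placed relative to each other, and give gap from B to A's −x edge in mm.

The open box's min-x is at 94; the table's min-x is 0; gap = 94 mm.

A is a table. B is an open box. The open box is on top of the table, centred. The gap from the open box to the table's −x edge is 94 mm.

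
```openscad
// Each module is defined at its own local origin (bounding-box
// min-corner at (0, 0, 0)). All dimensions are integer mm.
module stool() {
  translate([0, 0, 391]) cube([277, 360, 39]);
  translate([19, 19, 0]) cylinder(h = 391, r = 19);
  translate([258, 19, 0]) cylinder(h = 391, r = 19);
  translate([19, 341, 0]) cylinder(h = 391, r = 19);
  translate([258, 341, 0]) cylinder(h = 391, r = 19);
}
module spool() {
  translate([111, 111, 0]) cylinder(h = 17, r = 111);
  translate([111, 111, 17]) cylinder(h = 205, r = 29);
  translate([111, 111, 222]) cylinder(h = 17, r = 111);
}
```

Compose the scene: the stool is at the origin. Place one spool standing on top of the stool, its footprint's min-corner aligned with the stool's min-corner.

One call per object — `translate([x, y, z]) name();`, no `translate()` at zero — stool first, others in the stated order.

stool();
translate([0, 0, 430]) spool();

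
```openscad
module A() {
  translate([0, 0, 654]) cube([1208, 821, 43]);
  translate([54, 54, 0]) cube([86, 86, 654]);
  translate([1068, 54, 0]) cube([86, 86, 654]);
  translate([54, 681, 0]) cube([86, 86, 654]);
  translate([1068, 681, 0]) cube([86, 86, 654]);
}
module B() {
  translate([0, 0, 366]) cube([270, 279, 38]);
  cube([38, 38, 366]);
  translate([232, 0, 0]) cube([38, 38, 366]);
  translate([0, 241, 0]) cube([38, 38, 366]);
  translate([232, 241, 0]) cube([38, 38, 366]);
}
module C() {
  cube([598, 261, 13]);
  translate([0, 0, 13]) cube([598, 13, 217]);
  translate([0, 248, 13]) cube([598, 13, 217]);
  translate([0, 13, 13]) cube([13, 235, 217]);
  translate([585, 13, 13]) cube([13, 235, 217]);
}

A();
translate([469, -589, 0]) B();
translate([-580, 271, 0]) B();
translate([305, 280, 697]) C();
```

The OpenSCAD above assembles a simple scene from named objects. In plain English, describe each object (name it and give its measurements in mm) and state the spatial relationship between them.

A is a rectangular dining table. The top is 1208×821×43 mm with its upper surface at z = 697 mm. It stands on four 86×86 mm square legs, each inset 54 mm from the nearest pair of top edges, running from the floor to the underside of the top.

B is a four-legged stool. The seat is 270×279 mm, 38 mm thick, top at z = 404 mm. It stands on four square legs, each 38×38 mm in cross-section, from z = 0 to the seat underside, each flush with a corner of the seat.

C is an open-topped rectangular box: outside dimensions 598×261×230 mm, with a uniform wall and base thickness of 13 mm. The base is a full 598×261 slab on the floor; four walls sit on top of the base. The front and back walls (the −y and +y sides) span the full width; the two side walls fit between them.

Two stools sit around the table at the −y, −x sides. The open box is on top of the table, centred.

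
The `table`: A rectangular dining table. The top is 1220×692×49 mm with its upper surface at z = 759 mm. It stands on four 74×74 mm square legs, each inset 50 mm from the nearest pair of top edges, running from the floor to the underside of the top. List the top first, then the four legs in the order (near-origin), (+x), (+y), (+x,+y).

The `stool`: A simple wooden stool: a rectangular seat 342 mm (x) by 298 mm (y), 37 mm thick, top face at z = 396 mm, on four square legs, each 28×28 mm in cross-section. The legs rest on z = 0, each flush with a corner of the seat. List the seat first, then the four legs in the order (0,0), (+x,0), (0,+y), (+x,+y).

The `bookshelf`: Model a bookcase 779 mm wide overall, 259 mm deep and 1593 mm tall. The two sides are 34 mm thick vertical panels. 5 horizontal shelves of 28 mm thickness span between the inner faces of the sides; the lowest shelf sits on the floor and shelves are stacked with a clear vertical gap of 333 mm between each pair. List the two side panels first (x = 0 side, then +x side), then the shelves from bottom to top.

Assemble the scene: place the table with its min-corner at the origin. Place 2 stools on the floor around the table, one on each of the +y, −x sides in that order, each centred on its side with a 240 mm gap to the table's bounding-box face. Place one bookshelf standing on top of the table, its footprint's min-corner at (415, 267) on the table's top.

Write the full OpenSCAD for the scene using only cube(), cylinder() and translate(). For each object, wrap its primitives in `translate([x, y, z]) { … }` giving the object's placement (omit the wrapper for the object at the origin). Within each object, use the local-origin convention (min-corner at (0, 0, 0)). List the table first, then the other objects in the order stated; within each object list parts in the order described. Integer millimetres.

translate([0, 0, 710]) cube([1220, 692, 49]);
translate([50, 50, 0]) cube([74, 74, 710]);
translate([1096, 50, 0]) cube([74, 74, 710]);
translate([50, 568, 0]) cube([74, 74, 710]);
translate([1096, 568, 0]) cube([74, 74, 710]);
translate([439, 932, 0]) {
  translate([0, 0, 359]) cube([342, 298, 37]);
  cube([28, 28, 359]);
  translate([314, 0, 0]) cube([28, 28, 359]);
  translate([0, 270, 0]) cube([28, 28, 359]);
  translate([314, 270, 0]) cube([28, 28, 359]);
}
translate([-582, 197, 0]) {
  translate([0, 0, 359]) cube([342, 298, 37]);
  cube([28, 28, 359]);
  translate([314, 0, 0]) cube([28, 28, 359]);
  translate([0, 270, 0]) cube([28, 28, 359]);
  translate([314, 270, 0]) cube([28, 28, 359]);
}
translate([415, 267, 759]) {
  cube([34, 259, 1593]);
  translate([745, 0, 0]) cube([34, 259, 1593]);
  translate([34, 0, 0]) cube([711, 259, 28]);
  translate([34, 0, 361]) cube([711, 259, 28]);
  translate([34, 0, 722]) cube([711, 259, 28]);
  translate([34, 0, 1083]) cube([711, 259, 28]);
  translate([34, 0, 1444]) cube([711, 259, 28]);
}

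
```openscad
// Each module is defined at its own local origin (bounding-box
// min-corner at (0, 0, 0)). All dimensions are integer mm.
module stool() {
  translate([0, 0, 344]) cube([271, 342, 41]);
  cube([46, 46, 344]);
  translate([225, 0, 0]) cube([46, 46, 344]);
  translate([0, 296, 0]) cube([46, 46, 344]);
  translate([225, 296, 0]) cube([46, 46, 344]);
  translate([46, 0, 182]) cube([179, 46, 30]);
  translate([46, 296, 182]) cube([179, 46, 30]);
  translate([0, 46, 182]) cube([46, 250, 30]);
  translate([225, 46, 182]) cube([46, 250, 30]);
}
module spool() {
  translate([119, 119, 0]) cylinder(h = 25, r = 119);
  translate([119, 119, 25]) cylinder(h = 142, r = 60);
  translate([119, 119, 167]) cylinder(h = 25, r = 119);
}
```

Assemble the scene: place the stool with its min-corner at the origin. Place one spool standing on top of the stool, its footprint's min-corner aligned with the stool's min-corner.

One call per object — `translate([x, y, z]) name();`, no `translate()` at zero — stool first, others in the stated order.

stool();
translate([0, 0, 385]) spool();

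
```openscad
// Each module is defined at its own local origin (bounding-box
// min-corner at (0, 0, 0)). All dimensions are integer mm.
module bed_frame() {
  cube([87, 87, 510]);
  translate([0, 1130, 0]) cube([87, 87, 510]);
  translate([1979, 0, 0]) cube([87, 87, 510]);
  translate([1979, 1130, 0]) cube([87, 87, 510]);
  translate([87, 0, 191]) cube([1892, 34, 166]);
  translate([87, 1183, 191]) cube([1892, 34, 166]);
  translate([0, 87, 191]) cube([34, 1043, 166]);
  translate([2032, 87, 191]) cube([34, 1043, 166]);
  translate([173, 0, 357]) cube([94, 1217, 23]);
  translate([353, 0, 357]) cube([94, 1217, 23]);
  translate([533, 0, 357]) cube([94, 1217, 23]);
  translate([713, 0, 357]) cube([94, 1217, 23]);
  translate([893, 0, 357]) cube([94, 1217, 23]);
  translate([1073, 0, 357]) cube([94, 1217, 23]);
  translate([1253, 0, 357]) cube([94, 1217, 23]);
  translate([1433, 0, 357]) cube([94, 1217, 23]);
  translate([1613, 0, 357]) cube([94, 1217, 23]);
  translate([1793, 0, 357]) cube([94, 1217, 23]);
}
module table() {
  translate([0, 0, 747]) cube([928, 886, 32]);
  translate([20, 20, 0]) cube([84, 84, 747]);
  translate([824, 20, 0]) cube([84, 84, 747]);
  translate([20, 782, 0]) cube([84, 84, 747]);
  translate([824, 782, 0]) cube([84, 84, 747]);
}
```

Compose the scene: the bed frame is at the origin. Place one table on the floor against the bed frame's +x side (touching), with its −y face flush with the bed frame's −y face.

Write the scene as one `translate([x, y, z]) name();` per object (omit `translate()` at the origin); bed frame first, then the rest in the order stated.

bed_frame();
translate([2066, 0, 0]) table();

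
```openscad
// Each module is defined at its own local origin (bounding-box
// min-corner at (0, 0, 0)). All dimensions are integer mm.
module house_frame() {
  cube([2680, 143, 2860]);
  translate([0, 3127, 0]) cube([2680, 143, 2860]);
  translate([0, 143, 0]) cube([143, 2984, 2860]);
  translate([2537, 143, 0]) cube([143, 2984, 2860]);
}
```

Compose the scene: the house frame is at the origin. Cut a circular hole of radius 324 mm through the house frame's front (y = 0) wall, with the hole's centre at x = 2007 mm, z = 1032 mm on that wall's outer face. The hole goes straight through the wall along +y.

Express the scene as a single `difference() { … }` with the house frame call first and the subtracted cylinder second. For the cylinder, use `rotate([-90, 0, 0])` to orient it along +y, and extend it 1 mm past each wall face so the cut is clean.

difference() {
  house_frame();
  translate([2007, -1, 1032]) rotate([-90, 0, 0]) cylinder(h = 145, r = 324);
}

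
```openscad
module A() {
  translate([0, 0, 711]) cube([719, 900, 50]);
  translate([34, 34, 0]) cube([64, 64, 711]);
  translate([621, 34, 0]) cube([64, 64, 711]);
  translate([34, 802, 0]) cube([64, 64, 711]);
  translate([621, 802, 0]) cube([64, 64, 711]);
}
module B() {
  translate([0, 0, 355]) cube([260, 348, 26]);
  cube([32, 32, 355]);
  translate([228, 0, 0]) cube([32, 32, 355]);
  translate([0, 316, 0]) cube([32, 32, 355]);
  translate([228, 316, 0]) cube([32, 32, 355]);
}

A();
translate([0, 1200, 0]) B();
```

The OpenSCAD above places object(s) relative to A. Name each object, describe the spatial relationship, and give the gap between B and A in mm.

The stool's nearest face is 300 mm from the table's +y face.

A is a table. B is a stool. The stool is on the floor beside the table on its +y side. The gap between the stool and the table is 300 mm.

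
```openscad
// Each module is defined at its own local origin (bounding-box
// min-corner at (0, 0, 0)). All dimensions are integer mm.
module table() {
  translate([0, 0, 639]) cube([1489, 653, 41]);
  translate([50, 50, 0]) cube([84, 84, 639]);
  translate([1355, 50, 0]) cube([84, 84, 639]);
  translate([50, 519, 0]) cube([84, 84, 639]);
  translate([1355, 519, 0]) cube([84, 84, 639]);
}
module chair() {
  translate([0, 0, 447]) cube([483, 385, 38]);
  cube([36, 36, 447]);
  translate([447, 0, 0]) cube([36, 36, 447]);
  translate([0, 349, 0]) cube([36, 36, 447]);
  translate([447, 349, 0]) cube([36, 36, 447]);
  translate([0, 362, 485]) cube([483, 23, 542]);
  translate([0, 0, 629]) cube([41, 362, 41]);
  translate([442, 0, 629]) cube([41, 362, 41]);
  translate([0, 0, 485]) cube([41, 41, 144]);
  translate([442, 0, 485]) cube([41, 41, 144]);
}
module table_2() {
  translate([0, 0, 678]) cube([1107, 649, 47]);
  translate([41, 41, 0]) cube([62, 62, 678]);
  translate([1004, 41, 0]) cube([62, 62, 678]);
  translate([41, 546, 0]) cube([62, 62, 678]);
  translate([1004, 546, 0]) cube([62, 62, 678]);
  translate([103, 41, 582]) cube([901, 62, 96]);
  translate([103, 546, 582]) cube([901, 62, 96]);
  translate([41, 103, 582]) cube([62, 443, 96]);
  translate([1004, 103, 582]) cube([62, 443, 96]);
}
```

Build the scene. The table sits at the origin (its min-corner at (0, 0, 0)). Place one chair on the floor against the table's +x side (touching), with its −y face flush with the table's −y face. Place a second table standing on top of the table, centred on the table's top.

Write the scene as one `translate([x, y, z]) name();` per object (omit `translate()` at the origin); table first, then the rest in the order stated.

table();
translate([1489, 0, 0]) chair();
translate([191, 2, 680]) table_2();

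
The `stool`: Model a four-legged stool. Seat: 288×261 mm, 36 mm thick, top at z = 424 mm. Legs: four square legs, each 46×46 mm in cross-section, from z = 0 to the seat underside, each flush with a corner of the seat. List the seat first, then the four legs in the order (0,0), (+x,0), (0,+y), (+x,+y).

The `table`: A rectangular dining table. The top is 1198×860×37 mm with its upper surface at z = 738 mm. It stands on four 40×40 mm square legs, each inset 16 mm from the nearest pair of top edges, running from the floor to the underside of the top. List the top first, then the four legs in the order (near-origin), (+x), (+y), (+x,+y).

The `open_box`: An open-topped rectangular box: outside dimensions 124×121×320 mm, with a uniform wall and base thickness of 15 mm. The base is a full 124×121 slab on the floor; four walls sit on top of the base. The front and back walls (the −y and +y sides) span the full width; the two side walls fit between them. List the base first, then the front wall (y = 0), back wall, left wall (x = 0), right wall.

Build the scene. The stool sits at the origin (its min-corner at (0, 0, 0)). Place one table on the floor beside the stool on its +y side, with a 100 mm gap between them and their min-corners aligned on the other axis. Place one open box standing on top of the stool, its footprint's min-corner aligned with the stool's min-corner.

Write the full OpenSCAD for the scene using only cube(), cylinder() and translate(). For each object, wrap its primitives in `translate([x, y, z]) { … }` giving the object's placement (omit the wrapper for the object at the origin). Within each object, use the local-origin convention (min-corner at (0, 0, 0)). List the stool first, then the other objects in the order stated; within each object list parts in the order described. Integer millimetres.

translate([0, 0, 388]) cube([288, 261, 36]);
cube([46, 46, 388]);
translate([242, 0, 0]) cube([46, 46, 388]);
translate([0, 215, 0]) cube([46, 46, 388]);
translate([242, 215, 0]) cube([46, 46, 388]);
translate([0, 361, 0]) {
  translate([0, 0, 701]) cube([1198, 860, 37]);
  translate([16, 16, 0]) cube([40, 40, 701]);
  translate([1142, 16, 0]) cube([40, 40, 701]);
  translate([16, 804, 0]) cube([40, 40, 701]);
  translate([1142, 804, 0]) cube([40, 40, 701]);
}
translate([0, 0, 424]) {
  cube([124, 121, 15]);
  translate([0, 0, 15]) cube([124, 15, 305]);
  translate([0, 106, 15]) cube([124, 15, 305]);
  translate([0, 15, 15]) cube([15, 91, 305]);
  translate([109, 15, 15]) cube([15, 91, 305]);
}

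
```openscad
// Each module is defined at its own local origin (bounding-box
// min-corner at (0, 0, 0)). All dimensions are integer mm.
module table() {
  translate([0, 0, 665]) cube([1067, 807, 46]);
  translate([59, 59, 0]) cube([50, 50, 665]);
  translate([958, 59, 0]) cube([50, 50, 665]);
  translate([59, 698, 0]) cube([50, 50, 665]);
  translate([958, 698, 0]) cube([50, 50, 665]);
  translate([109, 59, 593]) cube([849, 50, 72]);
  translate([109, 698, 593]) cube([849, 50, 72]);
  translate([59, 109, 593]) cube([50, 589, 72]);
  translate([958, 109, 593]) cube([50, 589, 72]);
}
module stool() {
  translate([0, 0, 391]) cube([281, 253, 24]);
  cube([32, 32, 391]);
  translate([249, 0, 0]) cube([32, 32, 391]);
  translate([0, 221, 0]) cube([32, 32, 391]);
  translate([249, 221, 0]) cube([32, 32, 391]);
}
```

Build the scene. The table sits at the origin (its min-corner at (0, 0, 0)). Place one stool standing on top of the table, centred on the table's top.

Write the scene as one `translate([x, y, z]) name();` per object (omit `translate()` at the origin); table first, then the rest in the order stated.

table();
translate([393, 277, 711]) stool();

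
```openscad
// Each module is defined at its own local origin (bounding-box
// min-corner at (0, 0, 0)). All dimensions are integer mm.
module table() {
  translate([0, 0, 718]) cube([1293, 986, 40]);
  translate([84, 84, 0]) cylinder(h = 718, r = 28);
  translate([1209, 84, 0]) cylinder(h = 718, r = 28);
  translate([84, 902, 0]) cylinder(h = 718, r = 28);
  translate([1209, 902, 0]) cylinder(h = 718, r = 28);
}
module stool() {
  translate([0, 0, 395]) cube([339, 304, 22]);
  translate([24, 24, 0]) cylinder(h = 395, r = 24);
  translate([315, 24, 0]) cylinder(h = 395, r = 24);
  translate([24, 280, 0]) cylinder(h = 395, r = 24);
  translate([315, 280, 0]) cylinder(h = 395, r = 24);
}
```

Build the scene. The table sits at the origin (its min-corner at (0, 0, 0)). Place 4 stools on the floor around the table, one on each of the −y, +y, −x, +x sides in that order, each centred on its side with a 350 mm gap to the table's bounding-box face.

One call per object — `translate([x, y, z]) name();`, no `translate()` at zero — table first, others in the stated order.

table();
translate([477, -654, 0]) stool();
translate([477, 1336, 0]) stool();
translate([-689, 341, 0]) stool();
translate([1643, 341, 0]) stool();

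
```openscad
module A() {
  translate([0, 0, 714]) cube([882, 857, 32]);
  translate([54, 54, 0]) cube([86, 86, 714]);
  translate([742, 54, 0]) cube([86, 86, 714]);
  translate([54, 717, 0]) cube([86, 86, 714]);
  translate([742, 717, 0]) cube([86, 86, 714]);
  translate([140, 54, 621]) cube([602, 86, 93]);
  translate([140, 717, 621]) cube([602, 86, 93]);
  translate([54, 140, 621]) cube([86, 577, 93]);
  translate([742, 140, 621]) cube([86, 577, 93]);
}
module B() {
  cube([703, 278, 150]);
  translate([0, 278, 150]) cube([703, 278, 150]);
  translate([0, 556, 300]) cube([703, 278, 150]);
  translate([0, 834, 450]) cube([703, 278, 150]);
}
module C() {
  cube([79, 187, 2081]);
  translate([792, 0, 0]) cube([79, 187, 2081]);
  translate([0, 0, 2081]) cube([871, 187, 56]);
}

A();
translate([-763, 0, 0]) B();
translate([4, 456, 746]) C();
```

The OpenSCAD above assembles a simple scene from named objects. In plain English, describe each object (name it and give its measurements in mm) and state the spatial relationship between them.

A is a rectangular dining table. The top is 882×857×32 mm with its upper surface at z = 746 mm. It stands on four 86×86 mm square legs, each inset 54 mm from the nearest pair of top edges, running from the floor to the underside of the top. Four apron rails, 86 mm thick and 93 mm tall, run between adjacent legs with their top edges flush with the underside of the top and their outer faces flush with the legs' outer faces.

B is a run of 4 identical solid stair steps. Each tread is 703×278 mm and each step block is 150 mm high. Step 1 rests on the floor; step k is offset from step 1 by (k−1)×278 mm in y and (k−1)×150 mm in z.

C is a rectangular door frame: two vertical jambs of 79×187 mm section, 2081 mm tall, with a clear opening 713 mm wide between their inner faces. A header 56 mm tall and 187 mm deep lies on top of the jambs and spans the full outside width.

The staircase is on the floor beside the table on its −x side. The door frame is on top of the table.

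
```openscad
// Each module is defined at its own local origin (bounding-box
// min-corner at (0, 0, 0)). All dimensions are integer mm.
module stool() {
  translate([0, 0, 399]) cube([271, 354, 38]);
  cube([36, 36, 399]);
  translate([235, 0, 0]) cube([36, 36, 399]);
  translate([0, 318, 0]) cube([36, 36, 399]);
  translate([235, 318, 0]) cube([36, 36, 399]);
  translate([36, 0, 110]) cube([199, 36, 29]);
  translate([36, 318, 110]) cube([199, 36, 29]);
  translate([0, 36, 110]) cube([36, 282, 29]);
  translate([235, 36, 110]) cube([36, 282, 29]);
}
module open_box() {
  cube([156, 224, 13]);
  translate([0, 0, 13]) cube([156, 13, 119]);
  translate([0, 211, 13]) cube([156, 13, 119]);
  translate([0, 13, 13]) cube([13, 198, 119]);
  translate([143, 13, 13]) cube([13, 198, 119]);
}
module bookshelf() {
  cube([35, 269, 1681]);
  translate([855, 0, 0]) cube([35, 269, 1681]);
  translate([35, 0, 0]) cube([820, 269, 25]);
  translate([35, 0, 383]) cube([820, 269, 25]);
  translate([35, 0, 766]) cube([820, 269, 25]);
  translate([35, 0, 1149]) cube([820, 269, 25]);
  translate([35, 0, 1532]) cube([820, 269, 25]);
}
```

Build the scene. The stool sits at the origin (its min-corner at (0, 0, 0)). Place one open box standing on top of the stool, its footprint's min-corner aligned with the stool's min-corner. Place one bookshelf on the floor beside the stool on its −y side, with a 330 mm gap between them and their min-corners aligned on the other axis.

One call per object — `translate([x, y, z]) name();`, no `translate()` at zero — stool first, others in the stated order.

stool();
translate([0, 0, 437]) open_box();
translate([0, -599, 0]) bookshelf();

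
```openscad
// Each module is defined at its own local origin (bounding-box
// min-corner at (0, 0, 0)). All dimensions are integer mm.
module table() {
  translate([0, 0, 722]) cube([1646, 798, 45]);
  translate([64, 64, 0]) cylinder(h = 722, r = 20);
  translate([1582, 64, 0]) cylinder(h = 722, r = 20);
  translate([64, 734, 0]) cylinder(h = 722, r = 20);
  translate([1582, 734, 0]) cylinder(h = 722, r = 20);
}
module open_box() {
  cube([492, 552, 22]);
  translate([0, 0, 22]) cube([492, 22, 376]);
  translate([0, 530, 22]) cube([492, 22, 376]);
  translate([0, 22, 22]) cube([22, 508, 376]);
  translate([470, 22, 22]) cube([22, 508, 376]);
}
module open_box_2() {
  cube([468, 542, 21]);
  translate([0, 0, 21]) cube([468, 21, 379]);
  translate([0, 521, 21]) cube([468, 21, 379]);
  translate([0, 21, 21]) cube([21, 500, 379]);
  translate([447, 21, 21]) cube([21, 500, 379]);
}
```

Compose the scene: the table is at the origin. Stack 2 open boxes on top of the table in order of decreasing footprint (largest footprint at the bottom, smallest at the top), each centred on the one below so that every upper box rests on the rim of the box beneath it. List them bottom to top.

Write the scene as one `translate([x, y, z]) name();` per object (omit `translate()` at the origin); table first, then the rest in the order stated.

table();
translate([577, 123, 767]) open_box();
translate([589, 128, 1165]) open_box_2();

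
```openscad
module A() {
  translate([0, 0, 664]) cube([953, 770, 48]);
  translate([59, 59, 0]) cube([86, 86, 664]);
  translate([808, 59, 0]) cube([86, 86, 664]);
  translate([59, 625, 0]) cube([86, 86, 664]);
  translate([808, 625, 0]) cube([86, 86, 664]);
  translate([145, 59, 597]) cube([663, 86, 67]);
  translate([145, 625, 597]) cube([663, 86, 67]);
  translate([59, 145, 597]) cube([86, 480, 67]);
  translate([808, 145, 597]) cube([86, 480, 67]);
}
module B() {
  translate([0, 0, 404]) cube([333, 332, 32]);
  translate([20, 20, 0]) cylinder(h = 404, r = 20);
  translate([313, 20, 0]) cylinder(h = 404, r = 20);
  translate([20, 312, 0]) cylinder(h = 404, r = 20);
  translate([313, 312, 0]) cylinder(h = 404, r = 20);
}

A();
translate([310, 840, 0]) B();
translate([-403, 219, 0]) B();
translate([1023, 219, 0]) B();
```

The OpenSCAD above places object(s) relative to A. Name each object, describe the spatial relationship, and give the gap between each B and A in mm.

Each stool's nearest face is 70 mm from the table's bounding box.

A is a table. B is a stool. Three stools sit around the table at the +y, −x, +x sides. The gap between each stool and the table is 70 mm.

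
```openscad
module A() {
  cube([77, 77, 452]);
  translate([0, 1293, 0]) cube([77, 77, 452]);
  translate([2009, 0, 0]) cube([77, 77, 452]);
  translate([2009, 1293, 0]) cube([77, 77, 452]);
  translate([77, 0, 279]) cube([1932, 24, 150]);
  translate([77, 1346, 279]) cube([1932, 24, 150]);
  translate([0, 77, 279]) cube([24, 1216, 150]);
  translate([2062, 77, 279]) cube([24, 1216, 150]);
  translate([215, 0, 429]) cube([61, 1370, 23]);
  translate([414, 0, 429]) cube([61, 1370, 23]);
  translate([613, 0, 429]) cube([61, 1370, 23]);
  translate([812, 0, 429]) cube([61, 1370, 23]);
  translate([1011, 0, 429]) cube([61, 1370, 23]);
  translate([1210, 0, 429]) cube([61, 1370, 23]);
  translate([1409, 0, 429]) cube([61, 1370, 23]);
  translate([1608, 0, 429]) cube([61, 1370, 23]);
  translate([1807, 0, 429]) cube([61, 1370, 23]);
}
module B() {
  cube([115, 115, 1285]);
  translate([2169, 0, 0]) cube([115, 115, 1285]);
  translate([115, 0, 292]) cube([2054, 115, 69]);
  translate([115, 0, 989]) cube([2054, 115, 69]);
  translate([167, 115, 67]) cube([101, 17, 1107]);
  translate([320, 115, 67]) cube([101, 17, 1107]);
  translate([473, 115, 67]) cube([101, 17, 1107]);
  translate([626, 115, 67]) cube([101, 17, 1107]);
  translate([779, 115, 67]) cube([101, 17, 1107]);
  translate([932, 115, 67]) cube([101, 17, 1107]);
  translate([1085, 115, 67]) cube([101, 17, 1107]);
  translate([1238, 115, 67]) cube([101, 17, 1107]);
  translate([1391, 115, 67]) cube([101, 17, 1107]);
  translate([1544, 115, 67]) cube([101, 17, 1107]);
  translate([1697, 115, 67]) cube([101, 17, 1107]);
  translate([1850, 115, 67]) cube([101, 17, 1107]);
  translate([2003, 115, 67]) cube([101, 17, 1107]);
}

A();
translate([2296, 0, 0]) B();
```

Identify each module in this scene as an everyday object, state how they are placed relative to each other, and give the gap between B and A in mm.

The fence section's nearest face is 210 mm from the bed frame's +x face.

A is a bed frame. B is a fence section. The fence section is on the floor beside the bed frame on its +x side. The gap between the fence section and the bed frame is 210 mm.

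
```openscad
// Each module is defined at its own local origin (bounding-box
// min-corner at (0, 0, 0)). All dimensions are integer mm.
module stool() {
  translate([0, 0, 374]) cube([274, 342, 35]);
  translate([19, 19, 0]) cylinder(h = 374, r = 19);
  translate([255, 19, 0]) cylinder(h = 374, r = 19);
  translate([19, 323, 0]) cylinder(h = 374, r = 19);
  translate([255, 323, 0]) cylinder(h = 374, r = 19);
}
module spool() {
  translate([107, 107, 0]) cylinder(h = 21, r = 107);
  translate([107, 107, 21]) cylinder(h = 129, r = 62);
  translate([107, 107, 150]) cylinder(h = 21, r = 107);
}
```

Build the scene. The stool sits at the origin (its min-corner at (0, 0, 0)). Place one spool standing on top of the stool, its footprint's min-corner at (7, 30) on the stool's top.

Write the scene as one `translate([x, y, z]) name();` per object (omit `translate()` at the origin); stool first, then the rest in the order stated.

stool();
translate([7, 30, 409]) spool();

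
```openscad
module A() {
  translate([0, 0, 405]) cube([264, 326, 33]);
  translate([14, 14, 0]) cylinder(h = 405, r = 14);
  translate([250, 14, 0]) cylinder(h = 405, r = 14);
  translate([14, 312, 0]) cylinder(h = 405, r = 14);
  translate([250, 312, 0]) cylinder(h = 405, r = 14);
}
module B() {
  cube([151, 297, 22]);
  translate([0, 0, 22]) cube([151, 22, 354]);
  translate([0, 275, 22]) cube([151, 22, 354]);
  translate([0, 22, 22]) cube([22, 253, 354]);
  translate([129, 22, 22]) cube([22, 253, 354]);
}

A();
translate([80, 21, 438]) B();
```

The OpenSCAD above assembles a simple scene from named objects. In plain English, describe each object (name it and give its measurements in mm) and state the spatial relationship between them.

A is a four-legged stool. The seat is a 264×326×33 mm slab whose top surface is at z = 438 mm; four round legs, each 28 mm in diameter, run from the floor (z = 0) to the underside of the seat, each leg's axis is inset half a diameter from the nearest pair of seat edges (so the leg's bounding box is flush with the corner).

B is an open-topped rectangular box: outside dimensions 151×297×376 mm, with a uniform wall and base thickness of 22 mm. The base is a full 151×297 slab on the floor; four walls sit on top of the base. The front and back walls (the −y and +y sides) span the full width; the two side walls fit between them.

The open box is on top of the stool.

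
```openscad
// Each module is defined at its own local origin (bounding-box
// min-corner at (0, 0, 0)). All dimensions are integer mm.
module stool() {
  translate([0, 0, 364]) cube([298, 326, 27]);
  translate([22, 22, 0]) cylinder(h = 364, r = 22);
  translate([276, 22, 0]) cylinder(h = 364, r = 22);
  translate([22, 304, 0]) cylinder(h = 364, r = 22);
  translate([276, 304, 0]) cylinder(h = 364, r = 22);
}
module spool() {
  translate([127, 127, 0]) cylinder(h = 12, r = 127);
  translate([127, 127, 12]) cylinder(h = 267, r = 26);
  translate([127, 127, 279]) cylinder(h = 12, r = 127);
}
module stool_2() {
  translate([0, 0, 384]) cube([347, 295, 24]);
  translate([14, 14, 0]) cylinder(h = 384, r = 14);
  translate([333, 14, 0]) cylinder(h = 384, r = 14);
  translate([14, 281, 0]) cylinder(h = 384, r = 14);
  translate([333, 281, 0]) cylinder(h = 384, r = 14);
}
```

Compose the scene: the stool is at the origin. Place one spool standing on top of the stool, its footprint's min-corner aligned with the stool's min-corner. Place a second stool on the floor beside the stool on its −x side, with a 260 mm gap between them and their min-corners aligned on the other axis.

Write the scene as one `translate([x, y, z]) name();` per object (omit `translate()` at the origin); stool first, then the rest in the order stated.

stool();
translate([0, 0, 391]) spool();
translate([-607, 0, 0]) stool_2();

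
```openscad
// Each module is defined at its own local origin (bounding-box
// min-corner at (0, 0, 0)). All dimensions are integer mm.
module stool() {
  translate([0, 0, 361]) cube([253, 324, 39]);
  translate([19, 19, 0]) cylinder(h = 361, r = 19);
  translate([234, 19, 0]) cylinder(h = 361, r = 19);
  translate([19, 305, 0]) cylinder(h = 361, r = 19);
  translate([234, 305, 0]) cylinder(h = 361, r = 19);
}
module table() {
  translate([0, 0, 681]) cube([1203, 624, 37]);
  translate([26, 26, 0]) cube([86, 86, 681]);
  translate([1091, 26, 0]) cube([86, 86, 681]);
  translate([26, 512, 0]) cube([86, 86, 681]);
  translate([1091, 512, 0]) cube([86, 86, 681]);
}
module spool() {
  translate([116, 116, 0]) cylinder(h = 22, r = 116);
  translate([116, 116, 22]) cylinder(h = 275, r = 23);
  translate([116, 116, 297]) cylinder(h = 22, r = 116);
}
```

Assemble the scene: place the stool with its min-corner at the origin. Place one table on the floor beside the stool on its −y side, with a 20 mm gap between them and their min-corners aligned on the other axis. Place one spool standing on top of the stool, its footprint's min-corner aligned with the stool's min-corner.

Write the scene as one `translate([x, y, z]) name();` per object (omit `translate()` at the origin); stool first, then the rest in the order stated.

stool();
translate([0, -644, 0]) table();
translate([0, 0, 400]) spool();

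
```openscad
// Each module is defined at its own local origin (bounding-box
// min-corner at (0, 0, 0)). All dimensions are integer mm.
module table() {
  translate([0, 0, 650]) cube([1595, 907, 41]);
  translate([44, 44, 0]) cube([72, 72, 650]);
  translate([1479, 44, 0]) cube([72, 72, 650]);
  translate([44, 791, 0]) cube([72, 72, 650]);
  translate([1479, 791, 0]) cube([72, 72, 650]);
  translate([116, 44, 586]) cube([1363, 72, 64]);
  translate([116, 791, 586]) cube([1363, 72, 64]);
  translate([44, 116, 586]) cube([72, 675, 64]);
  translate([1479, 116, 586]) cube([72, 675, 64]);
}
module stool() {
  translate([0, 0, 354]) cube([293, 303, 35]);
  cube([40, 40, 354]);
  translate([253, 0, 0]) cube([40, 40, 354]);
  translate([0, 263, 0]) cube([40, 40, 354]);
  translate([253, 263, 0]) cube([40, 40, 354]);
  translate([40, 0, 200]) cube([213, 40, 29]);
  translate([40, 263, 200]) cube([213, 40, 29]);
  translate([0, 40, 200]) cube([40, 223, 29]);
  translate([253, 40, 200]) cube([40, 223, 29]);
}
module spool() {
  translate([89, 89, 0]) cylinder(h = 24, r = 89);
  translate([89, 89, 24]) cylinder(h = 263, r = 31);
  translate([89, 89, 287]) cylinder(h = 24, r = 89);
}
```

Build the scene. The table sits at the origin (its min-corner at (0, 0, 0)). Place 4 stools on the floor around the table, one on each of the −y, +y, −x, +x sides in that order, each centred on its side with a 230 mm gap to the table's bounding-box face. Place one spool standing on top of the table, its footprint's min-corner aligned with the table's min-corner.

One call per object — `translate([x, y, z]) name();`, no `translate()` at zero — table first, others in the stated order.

table();
translate([651, -533, 0]) stool();
translate([651, 1137, 0]) stool();
translate([-523, 302, 0]) stool();
translate([1825, 302, 0]) stool();
translate([0, 0, 691]) spool();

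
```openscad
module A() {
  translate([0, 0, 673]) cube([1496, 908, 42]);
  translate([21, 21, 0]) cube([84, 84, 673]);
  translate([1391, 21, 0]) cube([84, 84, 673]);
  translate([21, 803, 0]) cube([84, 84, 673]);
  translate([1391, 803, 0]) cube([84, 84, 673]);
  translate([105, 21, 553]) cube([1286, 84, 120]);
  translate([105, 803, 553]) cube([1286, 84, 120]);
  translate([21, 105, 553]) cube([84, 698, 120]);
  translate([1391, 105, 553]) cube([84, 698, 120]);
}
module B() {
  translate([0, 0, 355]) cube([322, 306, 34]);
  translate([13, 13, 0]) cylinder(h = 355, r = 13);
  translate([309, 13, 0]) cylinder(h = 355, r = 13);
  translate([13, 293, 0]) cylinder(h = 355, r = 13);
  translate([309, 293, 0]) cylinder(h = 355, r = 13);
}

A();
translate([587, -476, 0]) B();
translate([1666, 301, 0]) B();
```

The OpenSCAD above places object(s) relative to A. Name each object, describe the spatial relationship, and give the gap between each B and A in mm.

Each stool's nearest face is 170 mm from the table's bounding box.

A is a table. B is a stool. Two stools sit around the table at the −y, +x sides. The gap between each stool and the table is 170 mm.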